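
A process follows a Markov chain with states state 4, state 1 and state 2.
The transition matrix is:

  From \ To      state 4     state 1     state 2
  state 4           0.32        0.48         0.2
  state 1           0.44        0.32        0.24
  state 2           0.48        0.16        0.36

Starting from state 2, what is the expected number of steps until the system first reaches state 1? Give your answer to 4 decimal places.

3.4198

Let t(s) be the expected number of steps to first reach state 1 from state s, with t(state 1) = 0. Conditioning on the first step:
t(state 4) = 1 + 0.32·t(state 4) + 0.2·t(state 2)
t(state 2) = 1 + 0.48·t(state 4) + 0.36·t(state 2)
Solving: t(state 4) = 2.4764, t(state 2) = 3.4198.
Expected steps from state 2 to state 1: 3.4198.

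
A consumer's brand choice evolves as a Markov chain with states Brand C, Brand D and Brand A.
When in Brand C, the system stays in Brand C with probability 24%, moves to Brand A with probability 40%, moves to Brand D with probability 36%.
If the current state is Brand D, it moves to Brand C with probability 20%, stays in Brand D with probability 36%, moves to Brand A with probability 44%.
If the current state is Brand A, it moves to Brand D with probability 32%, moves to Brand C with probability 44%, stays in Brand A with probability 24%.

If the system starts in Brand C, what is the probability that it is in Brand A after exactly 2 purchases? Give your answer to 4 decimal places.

Sum over the intermediate state after 1 purchase:
P = P(Brand C→Brand C)·P(Brand C→Brand A) + P(Brand C→Brand D)·P(Brand D→Brand A) + P(Brand C→Brand A)·P(Brand A→Brand A)
  = 0.24×0.4 + 0.36×0.44 + 0.4×0.24
  = 0.0960 + 0.1584 + 0.0960 = 0.3504

0.3504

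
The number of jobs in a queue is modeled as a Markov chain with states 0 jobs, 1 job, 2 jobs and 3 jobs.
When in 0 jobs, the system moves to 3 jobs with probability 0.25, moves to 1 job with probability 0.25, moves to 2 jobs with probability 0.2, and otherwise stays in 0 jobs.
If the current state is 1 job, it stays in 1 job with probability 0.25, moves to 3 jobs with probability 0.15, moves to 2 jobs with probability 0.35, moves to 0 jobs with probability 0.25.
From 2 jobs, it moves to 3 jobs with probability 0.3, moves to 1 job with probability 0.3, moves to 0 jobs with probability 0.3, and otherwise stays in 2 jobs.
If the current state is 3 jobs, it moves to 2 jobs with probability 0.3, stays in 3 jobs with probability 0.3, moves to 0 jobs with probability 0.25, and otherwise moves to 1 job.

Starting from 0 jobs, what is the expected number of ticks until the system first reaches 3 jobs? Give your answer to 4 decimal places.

4.2593

Let t(s) be the expected number of ticks to first reach 3 jobs from state s, with t(3 jobs) = 0. Conditioning on the first tick:
t(0 jobs) = 1 + 0.3·t(0 jobs) + 0.25·t(1 job) + 0.2·t(2 jobs)
t(1 job) = 1 + 0.25·t(0 jobs) + 0.25·t(1 job) + 0.35·t(2 jobs)
t(2 jobs) = 1 + 0.3·t(0 jobs) + 0.3·t(1 job) + 0.1·t(2 jobs)
Solving: t(0 jobs) = 4.2593, t(1 job) = 4.6589, t(2 jobs) = 4.0838.
Expected ticks from 0 jobs to 3 jobs: 4.2593.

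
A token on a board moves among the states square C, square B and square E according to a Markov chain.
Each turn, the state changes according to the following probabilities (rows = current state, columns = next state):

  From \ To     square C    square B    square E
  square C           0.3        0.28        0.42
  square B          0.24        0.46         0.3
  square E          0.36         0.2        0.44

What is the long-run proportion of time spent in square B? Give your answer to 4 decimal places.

0.3033

Let the stationary distribution be π with π = πP and π_1 + π_2 + π_3 = 1.
π_1 = 0.3·π_1 + 0.24·π_2 + 0.36·π_3
π_2 = 0.28·π_1 + 0.46·π_2 + 0.2·π_3
Solving with the normalization constraint gives π = (0.3053, 0.3033, 0.3914).
So the stationary probability of square B is 0.3033.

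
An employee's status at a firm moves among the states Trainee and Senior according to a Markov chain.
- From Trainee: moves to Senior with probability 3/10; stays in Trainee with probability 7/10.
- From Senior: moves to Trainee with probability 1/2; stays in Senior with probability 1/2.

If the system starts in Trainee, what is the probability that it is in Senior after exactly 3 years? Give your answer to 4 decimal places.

Propagate the distribution vector 3 years from Trainee.
After 0 years: (1.0000, 0.0000)
After 1 year: (0.7000, 0.3000)
After 2 years: (0.6400, 0.3600)
After 3 years: (0.6280, 0.3720)
P(in Senior after 3 years) = 0.3720

0.3720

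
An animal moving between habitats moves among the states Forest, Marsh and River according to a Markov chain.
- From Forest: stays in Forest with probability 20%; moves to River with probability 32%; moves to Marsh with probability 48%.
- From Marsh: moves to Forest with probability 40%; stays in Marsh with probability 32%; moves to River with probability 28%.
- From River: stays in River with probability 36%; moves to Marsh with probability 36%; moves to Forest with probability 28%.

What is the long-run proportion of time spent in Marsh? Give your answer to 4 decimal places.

0.3810

Let the stationary distribution be π with π = πP and π_1 + π_2 + π_3 = 1.
π_1 = 0.2·π_1 + 0.4·π_2 + 0.28·π_3
π_2 = 0.48·π_1 + 0.32·π_2 + 0.36·π_3
Solving with the normalization constraint gives π = (0.3016, 0.3810, 0.3175).
So the stationary probability of Marsh is 0.3810.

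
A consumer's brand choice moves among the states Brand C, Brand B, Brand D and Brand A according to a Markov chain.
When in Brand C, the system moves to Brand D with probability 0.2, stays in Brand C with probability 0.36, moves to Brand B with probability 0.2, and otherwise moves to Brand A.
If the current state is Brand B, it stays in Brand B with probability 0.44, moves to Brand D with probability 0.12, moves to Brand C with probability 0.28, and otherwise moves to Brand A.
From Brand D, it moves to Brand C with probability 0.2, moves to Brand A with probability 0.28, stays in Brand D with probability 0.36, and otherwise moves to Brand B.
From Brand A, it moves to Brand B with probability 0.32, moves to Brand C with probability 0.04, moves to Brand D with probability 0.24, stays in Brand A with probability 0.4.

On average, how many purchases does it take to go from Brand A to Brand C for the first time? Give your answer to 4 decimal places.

6.4978

Let t(s) be the expected number of purchases to first reach Brand C from state s, with t(Brand C) = 0. Conditioning on the first purchase:
t(Brand B) = 1 + 0.44·t(Brand B) + 0.12·t(Brand D) + 0.16·t(Brand A)
t(Brand D) = 1 + 0.16·t(Brand B) + 0.36·t(Brand D) + 0.28·t(Brand A)
t(Brand A) = 1 + 0.32·t(Brand B) + 0.24·t(Brand D) + 0.4·t(Brand A)
Solving: t(Brand B) = 4.8458, t(Brand D) = 5.6167, t(Brand A) = 6.4978.
Expected purchases from Brand A to Brand C: 6.4978.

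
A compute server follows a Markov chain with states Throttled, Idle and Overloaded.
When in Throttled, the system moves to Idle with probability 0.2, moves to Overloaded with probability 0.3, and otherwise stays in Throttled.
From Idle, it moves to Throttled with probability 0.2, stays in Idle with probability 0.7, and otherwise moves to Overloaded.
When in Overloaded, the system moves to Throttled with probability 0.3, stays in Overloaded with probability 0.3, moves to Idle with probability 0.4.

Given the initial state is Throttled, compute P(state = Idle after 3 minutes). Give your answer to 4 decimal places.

Propagate the distribution vector 3 minutes from Throttled.
After 0 minutes: (1.0000, 0.0000, 0.0000)
After 1 minute: (0.5000, 0.2000, 0.3000)
After 2 minutes: (0.3800, 0.3600, 0.2600)
After 3 minutes: (0.3400, 0.4320, 0.2280)
P(in Idle after 3 minutes) = 0.4320

0.4320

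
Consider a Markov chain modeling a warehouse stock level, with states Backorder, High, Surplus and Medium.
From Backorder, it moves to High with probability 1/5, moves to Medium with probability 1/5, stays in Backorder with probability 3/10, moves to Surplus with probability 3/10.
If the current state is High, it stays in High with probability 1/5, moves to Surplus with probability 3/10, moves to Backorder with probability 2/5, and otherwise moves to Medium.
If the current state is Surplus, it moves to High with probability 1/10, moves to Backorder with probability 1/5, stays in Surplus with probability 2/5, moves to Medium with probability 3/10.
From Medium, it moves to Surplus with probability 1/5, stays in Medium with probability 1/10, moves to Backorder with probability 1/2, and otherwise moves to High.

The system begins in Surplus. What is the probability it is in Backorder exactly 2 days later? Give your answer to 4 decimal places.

Propagate the distribution vector 2 days from Surplus.
After 0 days: (0.0000, 0.0000, 1.0000, 0.0000)
After 1 day: (0.2000, 0.1000, 0.4000, 0.3000)
After 2 days: (0.3300, 0.1600, 0.3100, 0.2000)
P(in Backorder after 2 days) = 0.3300

0.3300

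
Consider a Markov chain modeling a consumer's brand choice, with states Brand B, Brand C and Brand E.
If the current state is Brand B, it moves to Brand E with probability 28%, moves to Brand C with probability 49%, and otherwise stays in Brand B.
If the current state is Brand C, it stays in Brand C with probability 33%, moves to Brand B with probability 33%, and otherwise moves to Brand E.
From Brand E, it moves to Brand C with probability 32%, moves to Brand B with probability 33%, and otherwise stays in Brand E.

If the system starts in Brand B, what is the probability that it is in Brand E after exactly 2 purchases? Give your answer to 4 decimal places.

0.3290

Sum over the intermediate state after 1 purchase:
P = P(Brand B→Brand B)·P(Brand B→Brand E) + P(Brand B→Brand C)·P(Brand C→Brand E) + P(Brand B→Brand E)·P(Brand E→Brand E)
  = 0.23×0.28 + 0.49×0.34 + 0.28×0.35
  = 0.0644 + 0.1666 + 0.0980 = 0.3290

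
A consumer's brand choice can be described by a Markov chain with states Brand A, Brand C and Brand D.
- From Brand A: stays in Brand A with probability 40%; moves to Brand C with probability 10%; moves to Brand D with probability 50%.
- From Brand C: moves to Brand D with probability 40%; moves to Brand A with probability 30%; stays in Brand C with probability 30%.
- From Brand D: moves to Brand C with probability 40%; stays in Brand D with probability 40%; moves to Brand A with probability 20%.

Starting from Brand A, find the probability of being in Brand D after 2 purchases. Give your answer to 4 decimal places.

0.4400

Sum over the intermediate state after 1 purchase:
P = P(Brand A→Brand A)·P(Brand A→Brand D) + P(Brand A→Brand C)·P(Brand C→Brand D) + P(Brand A→Brand D)·P(Brand D→Brand D)
  = 0.4×0.5 + 0.1×0.4 + 0.5×0.4
  = 0.2000 + 0.0400 + 0.2000 = 0.4400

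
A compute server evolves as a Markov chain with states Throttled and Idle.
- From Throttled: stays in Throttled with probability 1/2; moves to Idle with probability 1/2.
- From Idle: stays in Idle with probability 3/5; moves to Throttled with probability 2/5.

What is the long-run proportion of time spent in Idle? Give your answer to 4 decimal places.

Let the stationary distribution be π with π = πP and π_1 + π_2 = 1.
π_1 = 0.5·π_1 + 0.4·π_2
Solving with the normalization constraint gives π = (0.4444, 0.5556).
So the stationary probability of Idle is 0.5556.

0.5556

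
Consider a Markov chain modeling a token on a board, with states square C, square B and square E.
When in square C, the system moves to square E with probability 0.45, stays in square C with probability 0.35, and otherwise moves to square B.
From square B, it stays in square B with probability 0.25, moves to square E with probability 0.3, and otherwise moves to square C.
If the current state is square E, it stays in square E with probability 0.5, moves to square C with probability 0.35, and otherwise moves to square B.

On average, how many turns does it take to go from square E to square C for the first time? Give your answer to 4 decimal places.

2.7273

Let t(s) be the expected number of turns to first reach square C from state s, with t(square C) = 0. Conditioning on the first turn:
t(square B) = 1 + 0.25·t(square B) + 0.3·t(square E)
t(square E) = 1 + 0.15·t(square B) + 0.5·t(square E)
Solving: t(square B) = 2.4242, t(square E) = 2.7273.
Expected turns from square E to square C: 2.7273.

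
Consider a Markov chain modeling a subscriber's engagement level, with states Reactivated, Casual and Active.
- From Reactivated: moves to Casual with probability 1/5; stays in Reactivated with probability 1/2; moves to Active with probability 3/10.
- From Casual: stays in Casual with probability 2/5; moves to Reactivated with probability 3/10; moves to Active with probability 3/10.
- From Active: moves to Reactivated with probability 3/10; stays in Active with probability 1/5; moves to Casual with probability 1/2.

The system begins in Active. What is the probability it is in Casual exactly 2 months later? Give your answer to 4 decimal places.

0.3600

Sum over the intermediate state after 1 month:
P = P(Active→Reactivated)·P(Reactivated→Casual) + P(Active→Casual)·P(Casual→Casual) + P(Active→Active)·P(Active→Casual)
  = 0.3×0.2 + 0.5×0.4 + 0.2×0.5
  = 0.0600 + 0.2000 + 0.1000 = 0.3600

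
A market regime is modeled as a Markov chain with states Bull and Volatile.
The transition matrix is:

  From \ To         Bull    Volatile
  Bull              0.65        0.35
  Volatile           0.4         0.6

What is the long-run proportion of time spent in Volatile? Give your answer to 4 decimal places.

0.4667

Let the stationary distribution be π with π = πP and π_1 + π_2 = 1.
π_1 = 0.65·π_1 + 0.4·π_2
Solving with the normalization constraint gives π = (0.5333, 0.4667).
So the stationary probability of Volatile is 0.4667.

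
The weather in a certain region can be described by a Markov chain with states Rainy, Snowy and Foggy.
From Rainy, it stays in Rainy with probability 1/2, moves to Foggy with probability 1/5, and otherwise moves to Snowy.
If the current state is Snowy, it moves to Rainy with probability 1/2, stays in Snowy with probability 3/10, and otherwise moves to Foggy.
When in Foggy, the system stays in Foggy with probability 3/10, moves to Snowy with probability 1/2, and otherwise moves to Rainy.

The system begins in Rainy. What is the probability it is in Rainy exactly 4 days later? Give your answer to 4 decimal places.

0.4334

Propagate the distribution vector 4 days from Rainy.
After 0 days: (1.0000, 0.0000, 0.0000)
After 1 day: (0.5000, 0.3000, 0.2000)
After 2 days: (0.4400, 0.3400, 0.2200)
After 3 days: (0.4340, 0.3440, 0.2220)
After 4 days: (0.4334, 0.3444, 0.2222)
P(in Rainy after 4 days) = 0.4334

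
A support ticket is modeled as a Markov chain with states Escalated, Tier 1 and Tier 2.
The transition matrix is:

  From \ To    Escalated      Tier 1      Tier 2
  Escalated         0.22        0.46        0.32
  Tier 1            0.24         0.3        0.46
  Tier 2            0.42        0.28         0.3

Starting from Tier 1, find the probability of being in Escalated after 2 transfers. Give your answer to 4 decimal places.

0.3180

Sum over the intermediate state after 1 transfer:
P = P(Tier 1→Escalated)·P(Escalated→Escalated) + P(Tier 1→Tier 1)·P(Tier 1→Escalated) + P(Tier 1→Tier 2)·P(Tier 2→Escalated)
  = 0.24×0.22 + 0.3×0.24 + 0.46×0.42
  = 0.0528 + 0.0720 + 0.1932 = 0.3180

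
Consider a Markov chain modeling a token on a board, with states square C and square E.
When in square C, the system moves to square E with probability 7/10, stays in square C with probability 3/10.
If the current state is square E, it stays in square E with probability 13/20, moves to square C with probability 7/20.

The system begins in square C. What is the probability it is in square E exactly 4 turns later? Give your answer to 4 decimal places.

Propagate the distribution vector 4 turns from square C.
After 0 turns: (1.0000, 0.0000)
After 1 turn: (0.3000, 0.7000)
After 2 turns: (0.3350, 0.6650)
After 3 turns: (0.3333, 0.6668)
After 4 turns: (0.3333, 0.6667)
P(in square E after 4 turns) = 0.6667

0.6667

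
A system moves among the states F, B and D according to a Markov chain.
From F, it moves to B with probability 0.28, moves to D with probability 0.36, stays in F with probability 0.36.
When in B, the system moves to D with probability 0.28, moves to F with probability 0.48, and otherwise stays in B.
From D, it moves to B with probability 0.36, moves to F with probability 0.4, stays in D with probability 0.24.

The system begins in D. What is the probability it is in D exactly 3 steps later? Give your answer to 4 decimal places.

0.3009

Propagate the distribution vector 3 steps from D.
After 0 steps: (0.0000, 0.0000, 1.0000)
After 1 step: (0.4000, 0.3600, 0.2400)
After 2 steps: (0.4128, 0.2848, 0.3024)
After 3 steps: (0.4063, 0.2928, 0.3009)
P(in D after 3 steps) = 0.3009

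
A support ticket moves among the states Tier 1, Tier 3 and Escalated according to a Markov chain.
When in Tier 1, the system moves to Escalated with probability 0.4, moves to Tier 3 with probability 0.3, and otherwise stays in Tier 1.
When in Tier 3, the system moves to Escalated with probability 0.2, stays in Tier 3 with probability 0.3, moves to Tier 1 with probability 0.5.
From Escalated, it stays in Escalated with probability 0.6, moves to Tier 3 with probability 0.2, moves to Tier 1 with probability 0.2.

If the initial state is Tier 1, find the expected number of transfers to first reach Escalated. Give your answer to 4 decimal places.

Let t(s) be the expected number of transfers to first reach Escalated from state s, with t(Escalated) = 0. Conditioning on the first transfer:
t(Tier 1) = 1 + 0.3·t(Tier 1) + 0.3·t(Tier 3)
t(Tier 3) = 1 + 0.5·t(Tier 1) + 0.3·t(Tier 3)
Solving: t(Tier 1) = 2.9412, t(Tier 3) = 3.5294.
Expected transfers from Tier 1 to Escalated: 2.9412.

2.9412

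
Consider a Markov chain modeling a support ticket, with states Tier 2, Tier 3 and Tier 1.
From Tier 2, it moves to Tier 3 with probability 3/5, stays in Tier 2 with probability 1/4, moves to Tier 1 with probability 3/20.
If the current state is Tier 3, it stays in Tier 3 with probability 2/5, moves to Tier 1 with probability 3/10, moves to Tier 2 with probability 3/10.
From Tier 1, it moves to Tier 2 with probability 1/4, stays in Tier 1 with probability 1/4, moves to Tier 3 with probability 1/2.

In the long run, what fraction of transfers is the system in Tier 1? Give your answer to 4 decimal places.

Let the stationary distribution be π with π = πP and π_1 + π_2 + π_3 = 1.
π_1 = 0.25·π_1 + 0.3·π_2 + 0.25·π_3
π_2 = 0.6·π_1 + 0.4·π_2 + 0.5·π_3
Solving with the normalization constraint gives π = (0.2740, 0.4795, 0.2466).
So the stationary probability of Tier 1 is 0.2466.

0.2466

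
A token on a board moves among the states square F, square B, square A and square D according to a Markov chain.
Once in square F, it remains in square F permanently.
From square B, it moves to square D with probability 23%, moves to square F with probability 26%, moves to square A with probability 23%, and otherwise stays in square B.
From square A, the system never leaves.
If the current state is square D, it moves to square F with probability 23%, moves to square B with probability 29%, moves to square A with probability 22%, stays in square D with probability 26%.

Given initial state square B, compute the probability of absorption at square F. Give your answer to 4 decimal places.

0.5263

Let h(s) be the probability of absorption at square F starting from transient state s. Then h(square F) = 1 and h(square A) = 0. By first-step analysis:
h(square B) = 0.26·1 + 0.28·h(square B) + 0.23·0 + 0.23·h(square D)
h(square D) = 0.23·1 + 0.29·h(square B) + 0.22·0 + 0.26·h(square D)
Solving: h(square B) = 0.5263, h(square D) = 0.5171.
Starting from square B, the probability is 0.5263.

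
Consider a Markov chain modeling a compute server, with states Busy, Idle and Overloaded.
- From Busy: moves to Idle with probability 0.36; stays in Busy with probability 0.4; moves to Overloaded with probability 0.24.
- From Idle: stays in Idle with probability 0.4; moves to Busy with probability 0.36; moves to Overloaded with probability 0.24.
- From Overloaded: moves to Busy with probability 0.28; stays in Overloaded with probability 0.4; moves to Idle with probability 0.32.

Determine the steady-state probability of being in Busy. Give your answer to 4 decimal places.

0.3512

Let the stationary distribution be π with π = πP and π_1 + π_2 + π_3 = 1.
π_1 = 0.4·π_1 + 0.36·π_2 + 0.28·π_3
π_2 = 0.36·π_1 + 0.4·π_2 + 0.32·π_3
Solving with the normalization constraint gives π = (0.3512, 0.3631, 0.2857).
So the stationary probability of Busy is 0.3512.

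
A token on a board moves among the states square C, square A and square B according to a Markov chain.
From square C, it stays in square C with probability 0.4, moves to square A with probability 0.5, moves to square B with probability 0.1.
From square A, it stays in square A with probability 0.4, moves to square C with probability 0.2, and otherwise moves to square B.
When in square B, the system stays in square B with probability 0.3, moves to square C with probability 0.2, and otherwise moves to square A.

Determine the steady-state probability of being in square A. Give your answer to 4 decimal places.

0.4545

Let the stationary distribution be π with π = πP and π_1 + π_2 + π_3 = 1.
π_1 = 0.4·π_1 + 0.2·π_2 + 0.2·π_3
π_2 = 0.5·π_1 + 0.4·π_2 + 0.5·π_3
Solving with the normalization constraint gives π = (0.2500, 0.4545, 0.2955).
So the stationary probability of square A is 0.4545.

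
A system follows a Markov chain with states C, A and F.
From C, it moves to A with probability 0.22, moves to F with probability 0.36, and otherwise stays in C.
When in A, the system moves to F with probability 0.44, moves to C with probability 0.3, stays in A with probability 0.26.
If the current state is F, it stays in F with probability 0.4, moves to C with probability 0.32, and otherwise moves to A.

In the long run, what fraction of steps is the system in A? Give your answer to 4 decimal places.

0.2539

Let the stationary distribution be π with π = πP and π_1 + π_2 + π_3 = 1.
π_1 = 0.42·π_1 + 0.3·π_2 + 0.32·π_3
π_2 = 0.22·π_1 + 0.26·π_2 + 0.28·π_3
Solving with the normalization constraint gives π = (0.3499, 0.2539, 0.3962).
So the stationary probability of A is 0.2539.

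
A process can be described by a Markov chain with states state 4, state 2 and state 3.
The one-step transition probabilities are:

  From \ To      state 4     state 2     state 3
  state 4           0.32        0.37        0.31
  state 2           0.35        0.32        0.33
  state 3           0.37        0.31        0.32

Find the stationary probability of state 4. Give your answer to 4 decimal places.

Let the stationary distribution be π with π = πP and π_1 + π_2 + π_3 = 1.
π_1 = 0.32·π_1 + 0.35·π_2 + 0.37·π_3
π_2 = 0.37·π_1 + 0.32·π_2 + 0.31·π_3
Solving with the normalization constraint gives π = (0.3460, 0.3341, 0.3199).
So the stationary probability of state 4 is 0.3460.

0.3460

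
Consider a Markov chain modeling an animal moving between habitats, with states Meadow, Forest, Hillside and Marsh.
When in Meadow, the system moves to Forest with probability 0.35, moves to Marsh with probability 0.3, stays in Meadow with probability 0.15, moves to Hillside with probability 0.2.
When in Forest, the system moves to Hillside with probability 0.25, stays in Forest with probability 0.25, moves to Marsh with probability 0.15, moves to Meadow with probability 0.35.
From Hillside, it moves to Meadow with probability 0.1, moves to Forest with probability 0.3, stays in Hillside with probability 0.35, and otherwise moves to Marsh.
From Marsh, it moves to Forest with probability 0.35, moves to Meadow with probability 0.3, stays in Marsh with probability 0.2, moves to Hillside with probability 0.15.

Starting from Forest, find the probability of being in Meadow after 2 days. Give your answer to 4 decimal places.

Propagate the distribution vector 2 days from Forest.
After 0 days: (0.0000, 1.0000, 0.0000, 0.0000)
After 1 day: (0.3500, 0.2500, 0.2500, 0.1500)
After 2 days: (0.2100, 0.3125, 0.2425, 0.2350)
P(in Meadow after 2 days) = 0.2100

0.2100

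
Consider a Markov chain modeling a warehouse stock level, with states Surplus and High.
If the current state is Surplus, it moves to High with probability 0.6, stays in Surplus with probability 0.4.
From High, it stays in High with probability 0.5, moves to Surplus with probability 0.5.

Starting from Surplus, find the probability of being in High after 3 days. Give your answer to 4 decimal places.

0.5460

Propagate the distribution vector 3 days from Surplus.
After 0 days: (1.0000, 0.0000)
After 1 day: (0.4000, 0.6000)
After 2 days: (0.4600, 0.5400)
After 3 days: (0.4540, 0.5460)
P(in High after 3 days) = 0.5460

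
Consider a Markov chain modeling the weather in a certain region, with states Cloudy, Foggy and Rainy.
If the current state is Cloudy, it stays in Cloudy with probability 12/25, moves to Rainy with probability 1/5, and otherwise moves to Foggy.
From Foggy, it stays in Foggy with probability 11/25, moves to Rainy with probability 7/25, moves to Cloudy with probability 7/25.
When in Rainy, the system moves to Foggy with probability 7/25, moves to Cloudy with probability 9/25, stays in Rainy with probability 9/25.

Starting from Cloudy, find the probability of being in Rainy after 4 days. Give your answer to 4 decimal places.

Propagate the distribution vector 4 days from Cloudy.
After 0 days: (1.0000, 0.0000, 0.0000)
After 1 day: (0.4800, 0.3200, 0.2000)
After 2 days: (0.3920, 0.3504, 0.2576)
After 3 days: (0.3790, 0.3517, 0.2692)
After 4 days: (0.3773, 0.3514, 0.2712)
P(in Rainy after 4 days) = 0.2712

0.2712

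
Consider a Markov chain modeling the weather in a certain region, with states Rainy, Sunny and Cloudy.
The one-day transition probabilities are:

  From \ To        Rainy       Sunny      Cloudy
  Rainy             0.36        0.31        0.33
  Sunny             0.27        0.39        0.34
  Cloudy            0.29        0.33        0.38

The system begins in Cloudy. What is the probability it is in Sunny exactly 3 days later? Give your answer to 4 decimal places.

0.3446

Propagate the distribution vector 3 days from Cloudy.
After 0 days: (0.0000, 0.0000, 1.0000)
After 1 day: (0.2900, 0.3300, 0.3800)
After 2 days: (0.3037, 0.3440, 0.3523)
After 3 days: (0.3044, 0.3446, 0.3511)
P(in Sunny after 3 days) = 0.3446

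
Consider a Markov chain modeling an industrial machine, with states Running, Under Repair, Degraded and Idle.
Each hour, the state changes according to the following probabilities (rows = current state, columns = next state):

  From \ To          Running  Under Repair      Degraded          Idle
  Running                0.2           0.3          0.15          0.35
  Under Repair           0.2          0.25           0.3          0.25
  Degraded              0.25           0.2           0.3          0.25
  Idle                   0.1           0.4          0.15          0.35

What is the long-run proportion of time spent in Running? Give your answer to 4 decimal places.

0.1816

Let the stationary distribution be π with π = πP and π_1 + π_2 + π_3 + π_4 = 1.
π_1 = 0.2·π_1 + 0.2·π_2 + 0.25·π_3 + 0.1·π_4
π_2 = 0.3·π_1 + 0.25·π_2 + 0.2·π_3 + 0.4·π_4
π_3 = 0.15·π_1 + 0.3·π_2 + 0.3·π_3 + 0.15·π_4
Solving with the normalization constraint gives π = (0.1816, 0.2924, 0.2281, 0.2980).
So the stationary probability of Running is 0.1816.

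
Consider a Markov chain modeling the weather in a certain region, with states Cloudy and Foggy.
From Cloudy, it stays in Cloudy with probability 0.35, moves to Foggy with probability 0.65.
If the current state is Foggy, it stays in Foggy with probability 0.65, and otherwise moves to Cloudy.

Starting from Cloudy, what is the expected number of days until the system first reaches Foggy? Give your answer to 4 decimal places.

1.5385

Let t(s) be the expected number of days to first reach Foggy from state s, with t(Foggy) = 0. Conditioning on the first day:
t(Cloudy) = 1 + 0.35·t(Cloudy)
Solving: t(Cloudy) = 1.5385.
Expected days from Cloudy to Foggy: 1.5385.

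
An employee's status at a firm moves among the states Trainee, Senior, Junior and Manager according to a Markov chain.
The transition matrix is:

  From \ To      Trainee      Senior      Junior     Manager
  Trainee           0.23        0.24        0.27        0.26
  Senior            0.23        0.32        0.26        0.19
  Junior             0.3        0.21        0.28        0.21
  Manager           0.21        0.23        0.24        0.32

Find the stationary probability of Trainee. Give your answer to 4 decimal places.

0.2435

Let the stationary distribution be π with π = πP and π_1 + π_2 + π_3 + π_4 = 1.
π_1 = 0.23·π_1 + 0.23·π_2 + 0.3·π_3 + 0.21·π_4
π_2 = 0.24·π_1 + 0.32·π_2 + 0.21·π_3 + 0.23·π_4
π_3 = 0.27·π_1 + 0.26·π_2 + 0.28·π_3 + 0.24·π_4
Solving with the normalization constraint gives π = (0.2435, 0.2496, 0.2628, 0.2440).
So the stationary probability of Trainee is 0.2435.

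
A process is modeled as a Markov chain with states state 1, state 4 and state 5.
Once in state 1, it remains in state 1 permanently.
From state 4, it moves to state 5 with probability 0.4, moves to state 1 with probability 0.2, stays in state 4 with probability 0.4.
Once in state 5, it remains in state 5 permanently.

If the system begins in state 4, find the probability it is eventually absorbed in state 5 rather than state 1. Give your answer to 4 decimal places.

0.6667

Let h(s) be the probability of absorption at state 5 starting from transient state s. Then h(state 5) = 1 and h(state 1) = 0. By first-step analysis:
h(state 4) = 0.2·0 + 0.4·h(state 4) + 0.4·1
Solving: h(state 4) = 0.6667.
Starting from state 4, the probability is 0.6667.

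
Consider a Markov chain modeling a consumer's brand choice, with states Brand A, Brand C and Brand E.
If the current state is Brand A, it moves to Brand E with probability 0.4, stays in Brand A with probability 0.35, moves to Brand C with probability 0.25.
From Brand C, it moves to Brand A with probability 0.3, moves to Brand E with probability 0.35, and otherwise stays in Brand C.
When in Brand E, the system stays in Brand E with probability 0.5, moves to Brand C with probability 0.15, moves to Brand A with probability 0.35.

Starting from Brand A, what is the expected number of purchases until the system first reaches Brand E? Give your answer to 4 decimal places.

Let t(s) be the expected number of purchases to first reach Brand E from state s, with t(Brand E) = 0. Conditioning on the first purchase:
t(Brand A) = 1 + 0.35·t(Brand A) + 0.25·t(Brand C)
t(Brand C) = 1 + 0.3·t(Brand A) + 0.35·t(Brand C)
Solving: t(Brand A) = 2.5899, t(Brand C) = 2.7338.
Expected purchases from Brand A to Brand E: 2.5899.

2.5899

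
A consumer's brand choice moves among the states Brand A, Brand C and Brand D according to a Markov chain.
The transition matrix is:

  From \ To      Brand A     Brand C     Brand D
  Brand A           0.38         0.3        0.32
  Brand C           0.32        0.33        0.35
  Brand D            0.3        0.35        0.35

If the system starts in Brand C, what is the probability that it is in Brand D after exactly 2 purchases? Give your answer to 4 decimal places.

Sum over the intermediate state after 1 purchase:
P = P(Brand C→Brand A)·P(Brand A→Brand D) + P(Brand C→Brand C)·P(Brand C→Brand D) + P(Brand C→Brand D)·P(Brand D→Brand D)
  = 0.32×0.32 + 0.33×0.35 + 0.35×0.35
  = 0.1024 + 0.1155 + 0.1225 = 0.3404

0.3404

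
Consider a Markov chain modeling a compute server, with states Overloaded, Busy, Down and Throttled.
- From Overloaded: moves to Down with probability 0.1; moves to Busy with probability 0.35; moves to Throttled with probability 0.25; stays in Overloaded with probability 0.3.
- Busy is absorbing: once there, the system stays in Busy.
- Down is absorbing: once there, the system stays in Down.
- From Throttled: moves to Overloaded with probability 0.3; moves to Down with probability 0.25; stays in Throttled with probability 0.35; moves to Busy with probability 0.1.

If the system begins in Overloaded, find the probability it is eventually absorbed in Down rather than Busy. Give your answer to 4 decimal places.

0.3355

Let h(s) be the probability of absorption at Down starting from transient state s. Then h(Down) = 1 and h(Busy) = 0. By first-step analysis:
h(Overloaded) = 0.3·h(Overloaded) + 0.35·0 + 0.1·1 + 0.25·h(Throttled)
h(Throttled) = 0.3·h(Overloaded) + 0.1·0 + 0.25·1 + 0.35·h(Throttled)
Solving: h(Overloaded) = 0.3355, h(Throttled) = 0.5395.
Starting from Overloaded, the probability is 0.3355.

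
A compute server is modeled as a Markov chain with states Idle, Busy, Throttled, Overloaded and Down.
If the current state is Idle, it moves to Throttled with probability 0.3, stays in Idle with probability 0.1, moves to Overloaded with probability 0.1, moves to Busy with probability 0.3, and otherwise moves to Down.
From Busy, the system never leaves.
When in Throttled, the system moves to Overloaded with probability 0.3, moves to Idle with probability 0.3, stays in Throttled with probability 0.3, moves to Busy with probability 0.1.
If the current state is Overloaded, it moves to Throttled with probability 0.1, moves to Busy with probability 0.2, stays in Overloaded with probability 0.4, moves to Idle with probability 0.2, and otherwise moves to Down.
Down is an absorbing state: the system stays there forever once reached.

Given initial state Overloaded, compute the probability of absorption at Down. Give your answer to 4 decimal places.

Let h(s) be the probability of absorption at Down starting from transient state s. Then h(Down) = 1 and h(Busy) = 0. By first-step analysis:
h(Idle) = 0.1·h(Idle) + 0.3·0 + 0.3·h(Throttled) + 0.1·h(Overloaded) + 0.2·1
h(Throttled) = 0.3·h(Idle) + 0.1·0 + 0.3·h(Throttled) + 0.3·h(Overloaded)
h(Overloaded) = 0.2·h(Idle) + 0.2·0 + 0.1·h(Throttled) + 0.4·h(Overloaded) + 0.1·1
Solving: h(Idle) = 0.3588, h(Throttled) = 0.2977, h(Overloaded) = 0.3359.
Starting from Overloaded, the probability is 0.3359.

0.3359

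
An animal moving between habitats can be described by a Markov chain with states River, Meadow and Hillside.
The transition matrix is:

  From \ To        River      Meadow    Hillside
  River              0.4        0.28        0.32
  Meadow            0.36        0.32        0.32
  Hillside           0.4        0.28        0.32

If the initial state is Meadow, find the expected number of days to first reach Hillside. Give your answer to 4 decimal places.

Let t(s) be the expected number of days to first reach Hillside from state s, with t(Hillside) = 0. Conditioning on the first day:
t(River) = 1 + 0.4·t(River) + 0.28·t(Meadow)
t(Meadow) = 1 + 0.36·t(River) + 0.32·t(Meadow)
Solving: t(River) = 3.1250, t(Meadow) = 3.1250.
Expected days from Meadow to Hillside: 3.1250.

3.1250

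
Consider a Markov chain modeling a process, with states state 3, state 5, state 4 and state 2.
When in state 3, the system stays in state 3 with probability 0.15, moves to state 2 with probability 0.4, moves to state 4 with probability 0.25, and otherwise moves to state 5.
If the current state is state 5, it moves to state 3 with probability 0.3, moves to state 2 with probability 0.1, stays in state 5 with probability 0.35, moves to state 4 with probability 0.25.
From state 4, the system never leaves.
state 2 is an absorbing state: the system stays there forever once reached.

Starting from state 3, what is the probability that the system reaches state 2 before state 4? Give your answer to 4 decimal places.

0.5685

Let h(s) be the probability of absorption at state 2 starting from transient state s. Then h(state 2) = 1 and h(state 4) = 0. By first-step analysis:
h(state 3) = 0.15·h(state 3) + 0.2·h(state 5) + 0.25·0 + 0.4·1
h(state 5) = 0.3·h(state 3) + 0.35·h(state 5) + 0.25·0 + 0.1·1
Solving: h(state 3) = 0.5685, h(state 5) = 0.4162.
Starting from state 3, the probability is 0.5685.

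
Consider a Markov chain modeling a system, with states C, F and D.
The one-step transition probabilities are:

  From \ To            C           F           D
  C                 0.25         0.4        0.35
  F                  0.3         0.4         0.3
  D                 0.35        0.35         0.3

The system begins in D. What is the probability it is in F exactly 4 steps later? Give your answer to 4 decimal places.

Propagate the distribution vector 4 steps from D.
After 0 steps: (0.0000, 0.0000, 1.0000)
After 1 step: (0.3500, 0.3500, 0.3000)
After 2 steps: (0.2975, 0.3850, 0.3175)
After 3 steps: (0.3010, 0.3841, 0.3149)
After 4 steps: (0.3007, 0.3843, 0.3151)
P(in F after 4 steps) = 0.3843

0.3843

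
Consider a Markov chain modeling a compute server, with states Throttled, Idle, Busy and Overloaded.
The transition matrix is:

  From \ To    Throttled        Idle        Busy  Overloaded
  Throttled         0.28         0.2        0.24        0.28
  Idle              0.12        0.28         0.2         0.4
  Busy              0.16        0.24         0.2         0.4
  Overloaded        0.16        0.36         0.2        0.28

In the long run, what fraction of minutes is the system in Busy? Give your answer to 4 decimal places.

Let the stationary distribution be π with π = πP and π_1 + π_2 + π_3 + π_4 = 1.
π_1 = 0.28·π_1 + 0.12·π_2 + 0.16·π_3 + 0.16·π_4
π_2 = 0.2·π_1 + 0.28·π_2 + 0.24·π_3 + 0.36·π_4
π_3 = 0.24·π_1 + 0.2·π_2 + 0.2·π_3 + 0.2·π_4
Solving with the normalization constraint gives π = (0.1688, 0.2853, 0.2068, 0.3391).
So the stationary probability of Busy is 0.2068.

0.2068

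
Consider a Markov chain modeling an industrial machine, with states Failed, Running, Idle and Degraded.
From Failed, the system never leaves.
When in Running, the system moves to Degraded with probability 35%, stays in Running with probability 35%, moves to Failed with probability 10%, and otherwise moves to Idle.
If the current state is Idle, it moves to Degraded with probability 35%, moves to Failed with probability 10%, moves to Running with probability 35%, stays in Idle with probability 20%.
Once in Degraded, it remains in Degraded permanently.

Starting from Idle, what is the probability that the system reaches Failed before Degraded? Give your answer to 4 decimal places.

Let h(s) be the probability of absorption at Failed starting from transient state s. Then h(Failed) = 1 and h(Degraded) = 0. By first-step analysis:
h(Running) = 0.1·1 + 0.35·h(Running) + 0.2·h(Idle) + 0.35·0
h(Idle) = 0.1·1 + 0.35·h(Running) + 0.2·h(Idle) + 0.35·0
Solving: h(Running) = 0.2222, h(Idle) = 0.2222.
Starting from Idle, the probability is 0.2222.

0.2222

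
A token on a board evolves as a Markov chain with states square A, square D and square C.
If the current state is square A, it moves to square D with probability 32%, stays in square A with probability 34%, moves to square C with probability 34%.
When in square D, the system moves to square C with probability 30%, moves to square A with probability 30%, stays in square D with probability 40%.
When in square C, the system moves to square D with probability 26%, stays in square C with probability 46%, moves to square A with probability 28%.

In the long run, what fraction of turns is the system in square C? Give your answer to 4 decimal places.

0.3717

Let the stationary distribution be π with π = πP and π_1 + π_2 + π_3 = 1.
π_1 = 0.34·π_1 + 0.3·π_2 + 0.28·π_3
π_2 = 0.32·π_1 + 0.4·π_2 + 0.26·π_3
Solving with the normalization constraint gives π = (0.3048, 0.3236, 0.3717).
So the stationary probability of square C is 0.3717.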